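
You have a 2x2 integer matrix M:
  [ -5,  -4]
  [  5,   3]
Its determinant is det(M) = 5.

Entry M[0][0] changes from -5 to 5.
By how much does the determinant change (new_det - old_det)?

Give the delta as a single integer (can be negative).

Answer: 30

Derivation:
Cofactor C_00 = 3
Entry delta = 5 - -5 = 10
Det delta = entry_delta * cofactor = 10 * 3 = 30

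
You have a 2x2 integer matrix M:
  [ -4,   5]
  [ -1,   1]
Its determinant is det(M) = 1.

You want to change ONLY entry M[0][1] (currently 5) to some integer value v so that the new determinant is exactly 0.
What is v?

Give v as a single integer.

det is linear in entry M[0][1]: det = old_det + (v - 5) * C_01
Cofactor C_01 = 1
Want det = 0: 1 + (v - 5) * 1 = 0
  (v - 5) = -1 / 1 = -1
  v = 5 + (-1) = 4

Answer: 4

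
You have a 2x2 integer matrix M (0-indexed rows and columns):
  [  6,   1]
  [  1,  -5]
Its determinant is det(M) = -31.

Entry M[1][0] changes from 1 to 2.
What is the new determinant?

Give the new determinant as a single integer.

det is linear in row 1: changing M[1][0] by delta changes det by delta * cofactor(1,0).
Cofactor C_10 = (-1)^(1+0) * minor(1,0) = -1
Entry delta = 2 - 1 = 1
Det delta = 1 * -1 = -1
New det = -31 + -1 = -32

Answer: -32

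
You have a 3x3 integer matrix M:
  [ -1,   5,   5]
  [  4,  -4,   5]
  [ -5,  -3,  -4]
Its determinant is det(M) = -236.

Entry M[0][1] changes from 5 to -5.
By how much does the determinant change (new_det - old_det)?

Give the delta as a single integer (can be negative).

Cofactor C_01 = -9
Entry delta = -5 - 5 = -10
Det delta = entry_delta * cofactor = -10 * -9 = 90

Answer: 90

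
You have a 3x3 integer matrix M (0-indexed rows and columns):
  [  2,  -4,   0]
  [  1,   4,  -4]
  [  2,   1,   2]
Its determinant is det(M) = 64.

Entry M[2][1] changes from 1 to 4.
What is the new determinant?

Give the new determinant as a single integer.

det is linear in row 2: changing M[2][1] by delta changes det by delta * cofactor(2,1).
Cofactor C_21 = (-1)^(2+1) * minor(2,1) = 8
Entry delta = 4 - 1 = 3
Det delta = 3 * 8 = 24
New det = 64 + 24 = 88

Answer: 88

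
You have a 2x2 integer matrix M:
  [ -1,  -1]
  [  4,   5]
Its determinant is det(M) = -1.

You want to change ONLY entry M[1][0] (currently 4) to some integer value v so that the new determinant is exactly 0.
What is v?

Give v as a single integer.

Answer: 5

Derivation:
det is linear in entry M[1][0]: det = old_det + (v - 4) * C_10
Cofactor C_10 = 1
Want det = 0: -1 + (v - 4) * 1 = 0
  (v - 4) = 1 / 1 = 1
  v = 4 + (1) = 5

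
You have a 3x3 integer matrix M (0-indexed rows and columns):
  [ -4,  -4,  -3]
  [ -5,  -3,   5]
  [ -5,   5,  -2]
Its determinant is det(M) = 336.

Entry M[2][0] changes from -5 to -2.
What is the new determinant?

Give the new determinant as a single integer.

Answer: 249

Derivation:
det is linear in row 2: changing M[2][0] by delta changes det by delta * cofactor(2,0).
Cofactor C_20 = (-1)^(2+0) * minor(2,0) = -29
Entry delta = -2 - -5 = 3
Det delta = 3 * -29 = -87
New det = 336 + -87 = 249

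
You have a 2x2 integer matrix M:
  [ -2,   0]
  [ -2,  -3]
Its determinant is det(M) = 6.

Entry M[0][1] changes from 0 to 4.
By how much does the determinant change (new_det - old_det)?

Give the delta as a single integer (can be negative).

Cofactor C_01 = 2
Entry delta = 4 - 0 = 4
Det delta = entry_delta * cofactor = 4 * 2 = 8

Answer: 8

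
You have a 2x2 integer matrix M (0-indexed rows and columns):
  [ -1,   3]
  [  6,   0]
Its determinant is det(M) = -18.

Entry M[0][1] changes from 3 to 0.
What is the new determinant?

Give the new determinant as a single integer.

Answer: 0

Derivation:
det is linear in row 0: changing M[0][1] by delta changes det by delta * cofactor(0,1).
Cofactor C_01 = (-1)^(0+1) * minor(0,1) = -6
Entry delta = 0 - 3 = -3
Det delta = -3 * -6 = 18
New det = -18 + 18 = 0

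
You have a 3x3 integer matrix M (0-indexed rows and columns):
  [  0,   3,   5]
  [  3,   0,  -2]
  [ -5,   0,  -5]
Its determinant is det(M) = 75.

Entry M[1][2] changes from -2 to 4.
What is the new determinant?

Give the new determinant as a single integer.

det is linear in row 1: changing M[1][2] by delta changes det by delta * cofactor(1,2).
Cofactor C_12 = (-1)^(1+2) * minor(1,2) = -15
Entry delta = 4 - -2 = 6
Det delta = 6 * -15 = -90
New det = 75 + -90 = -15

Answer: -15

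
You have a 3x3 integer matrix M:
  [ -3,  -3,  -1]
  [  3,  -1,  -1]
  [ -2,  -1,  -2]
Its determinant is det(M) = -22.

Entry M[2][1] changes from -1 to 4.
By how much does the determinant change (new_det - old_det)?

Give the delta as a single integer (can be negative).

Answer: -30

Derivation:
Cofactor C_21 = -6
Entry delta = 4 - -1 = 5
Det delta = entry_delta * cofactor = 5 * -6 = -30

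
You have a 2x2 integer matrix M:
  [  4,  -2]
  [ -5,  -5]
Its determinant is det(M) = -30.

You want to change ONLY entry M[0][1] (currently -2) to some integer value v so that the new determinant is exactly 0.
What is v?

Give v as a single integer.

det is linear in entry M[0][1]: det = old_det + (v - -2) * C_01
Cofactor C_01 = 5
Want det = 0: -30 + (v - -2) * 5 = 0
  (v - -2) = 30 / 5 = 6
  v = -2 + (6) = 4

Answer: 4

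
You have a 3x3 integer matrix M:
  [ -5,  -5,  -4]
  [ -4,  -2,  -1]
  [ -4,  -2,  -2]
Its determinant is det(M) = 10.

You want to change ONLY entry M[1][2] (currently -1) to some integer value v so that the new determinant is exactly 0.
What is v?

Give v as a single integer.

det is linear in entry M[1][2]: det = old_det + (v - -1) * C_12
Cofactor C_12 = 10
Want det = 0: 10 + (v - -1) * 10 = 0
  (v - -1) = -10 / 10 = -1
  v = -1 + (-1) = -2

Answer: -2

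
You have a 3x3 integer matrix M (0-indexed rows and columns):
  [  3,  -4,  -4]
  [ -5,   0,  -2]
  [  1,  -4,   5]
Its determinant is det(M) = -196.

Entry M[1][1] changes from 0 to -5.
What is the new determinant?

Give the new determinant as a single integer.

Answer: -291

Derivation:
det is linear in row 1: changing M[1][1] by delta changes det by delta * cofactor(1,1).
Cofactor C_11 = (-1)^(1+1) * minor(1,1) = 19
Entry delta = -5 - 0 = -5
Det delta = -5 * 19 = -95
New det = -196 + -95 = -291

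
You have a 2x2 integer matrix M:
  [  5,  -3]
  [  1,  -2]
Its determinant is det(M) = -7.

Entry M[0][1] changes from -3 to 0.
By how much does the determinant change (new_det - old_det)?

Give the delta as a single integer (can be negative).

Answer: -3

Derivation:
Cofactor C_01 = -1
Entry delta = 0 - -3 = 3
Det delta = entry_delta * cofactor = 3 * -1 = -3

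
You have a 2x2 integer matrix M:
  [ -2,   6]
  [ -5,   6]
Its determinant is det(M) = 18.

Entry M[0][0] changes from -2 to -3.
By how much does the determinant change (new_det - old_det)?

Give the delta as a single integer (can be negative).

Answer: -6

Derivation:
Cofactor C_00 = 6
Entry delta = -3 - -2 = -1
Det delta = entry_delta * cofactor = -1 * 6 = -6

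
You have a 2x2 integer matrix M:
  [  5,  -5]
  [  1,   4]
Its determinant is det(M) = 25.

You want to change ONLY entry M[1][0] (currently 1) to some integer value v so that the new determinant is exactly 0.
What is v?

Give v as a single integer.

det is linear in entry M[1][0]: det = old_det + (v - 1) * C_10
Cofactor C_10 = 5
Want det = 0: 25 + (v - 1) * 5 = 0
  (v - 1) = -25 / 5 = -5
  v = 1 + (-5) = -4

Answer: -4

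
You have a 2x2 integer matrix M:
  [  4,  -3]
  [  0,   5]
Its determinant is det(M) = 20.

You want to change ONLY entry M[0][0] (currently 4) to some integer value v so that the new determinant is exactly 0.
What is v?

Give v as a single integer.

Answer: 0

Derivation:
det is linear in entry M[0][0]: det = old_det + (v - 4) * C_00
Cofactor C_00 = 5
Want det = 0: 20 + (v - 4) * 5 = 0
  (v - 4) = -20 / 5 = -4
  v = 4 + (-4) = 0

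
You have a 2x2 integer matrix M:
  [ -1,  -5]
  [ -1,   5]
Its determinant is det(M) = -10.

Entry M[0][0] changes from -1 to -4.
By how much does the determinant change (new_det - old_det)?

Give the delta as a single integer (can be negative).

Answer: -15

Derivation:
Cofactor C_00 = 5
Entry delta = -4 - -1 = -3
Det delta = entry_delta * cofactor = -3 * 5 = -15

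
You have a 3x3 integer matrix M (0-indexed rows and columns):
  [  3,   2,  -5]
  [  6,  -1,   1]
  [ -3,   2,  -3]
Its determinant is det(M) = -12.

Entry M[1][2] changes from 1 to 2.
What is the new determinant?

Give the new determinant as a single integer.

det is linear in row 1: changing M[1][2] by delta changes det by delta * cofactor(1,2).
Cofactor C_12 = (-1)^(1+2) * minor(1,2) = -12
Entry delta = 2 - 1 = 1
Det delta = 1 * -12 = -12
New det = -12 + -12 = -24

Answer: -24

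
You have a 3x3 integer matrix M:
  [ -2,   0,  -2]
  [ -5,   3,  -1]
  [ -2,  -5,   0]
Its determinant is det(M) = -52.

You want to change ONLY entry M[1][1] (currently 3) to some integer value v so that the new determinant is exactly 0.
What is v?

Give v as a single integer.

det is linear in entry M[1][1]: det = old_det + (v - 3) * C_11
Cofactor C_11 = -4
Want det = 0: -52 + (v - 3) * -4 = 0
  (v - 3) = 52 / -4 = -13
  v = 3 + (-13) = -10

Answer: -10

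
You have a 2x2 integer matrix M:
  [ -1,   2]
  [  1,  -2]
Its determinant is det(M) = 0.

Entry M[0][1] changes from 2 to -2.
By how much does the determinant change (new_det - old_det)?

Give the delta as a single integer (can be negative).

Cofactor C_01 = -1
Entry delta = -2 - 2 = -4
Det delta = entry_delta * cofactor = -4 * -1 = 4

Answer: 4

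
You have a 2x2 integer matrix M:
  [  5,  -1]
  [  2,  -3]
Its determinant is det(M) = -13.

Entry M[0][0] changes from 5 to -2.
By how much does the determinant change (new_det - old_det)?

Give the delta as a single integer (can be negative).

Answer: 21

Derivation:
Cofactor C_00 = -3
Entry delta = -2 - 5 = -7
Det delta = entry_delta * cofactor = -7 * -3 = 21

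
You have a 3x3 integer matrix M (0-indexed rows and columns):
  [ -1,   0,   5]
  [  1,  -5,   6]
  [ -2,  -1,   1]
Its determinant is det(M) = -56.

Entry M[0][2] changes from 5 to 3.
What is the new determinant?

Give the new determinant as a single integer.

det is linear in row 0: changing M[0][2] by delta changes det by delta * cofactor(0,2).
Cofactor C_02 = (-1)^(0+2) * minor(0,2) = -11
Entry delta = 3 - 5 = -2
Det delta = -2 * -11 = 22
New det = -56 + 22 = -34

Answer: -34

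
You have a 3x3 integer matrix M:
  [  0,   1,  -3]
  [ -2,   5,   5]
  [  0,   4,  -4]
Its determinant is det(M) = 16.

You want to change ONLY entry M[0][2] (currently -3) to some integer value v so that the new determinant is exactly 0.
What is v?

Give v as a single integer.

det is linear in entry M[0][2]: det = old_det + (v - -3) * C_02
Cofactor C_02 = -8
Want det = 0: 16 + (v - -3) * -8 = 0
  (v - -3) = -16 / -8 = 2
  v = -3 + (2) = -1

Answer: -1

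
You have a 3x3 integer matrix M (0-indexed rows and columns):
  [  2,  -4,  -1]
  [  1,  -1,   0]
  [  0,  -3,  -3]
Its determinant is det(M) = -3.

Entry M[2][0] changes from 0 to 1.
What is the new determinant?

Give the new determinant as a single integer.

det is linear in row 2: changing M[2][0] by delta changes det by delta * cofactor(2,0).
Cofactor C_20 = (-1)^(2+0) * minor(2,0) = -1
Entry delta = 1 - 0 = 1
Det delta = 1 * -1 = -1
New det = -3 + -1 = -4

Answer: -4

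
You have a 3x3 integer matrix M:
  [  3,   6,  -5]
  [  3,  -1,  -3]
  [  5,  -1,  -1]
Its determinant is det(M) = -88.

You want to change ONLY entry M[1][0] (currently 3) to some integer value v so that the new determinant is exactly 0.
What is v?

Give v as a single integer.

det is linear in entry M[1][0]: det = old_det + (v - 3) * C_10
Cofactor C_10 = 11
Want det = 0: -88 + (v - 3) * 11 = 0
  (v - 3) = 88 / 11 = 8
  v = 3 + (8) = 11

Answer: 11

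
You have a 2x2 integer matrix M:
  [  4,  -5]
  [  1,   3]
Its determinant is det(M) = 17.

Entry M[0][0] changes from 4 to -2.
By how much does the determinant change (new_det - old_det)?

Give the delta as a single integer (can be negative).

Answer: -18

Derivation:
Cofactor C_00 = 3
Entry delta = -2 - 4 = -6
Det delta = entry_delta * cofactor = -6 * 3 = -18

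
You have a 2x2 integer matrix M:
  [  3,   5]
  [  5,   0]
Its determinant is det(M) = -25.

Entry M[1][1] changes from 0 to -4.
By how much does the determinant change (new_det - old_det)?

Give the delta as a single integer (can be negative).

Answer: -12

Derivation:
Cofactor C_11 = 3
Entry delta = -4 - 0 = -4
Det delta = entry_delta * cofactor = -4 * 3 = -12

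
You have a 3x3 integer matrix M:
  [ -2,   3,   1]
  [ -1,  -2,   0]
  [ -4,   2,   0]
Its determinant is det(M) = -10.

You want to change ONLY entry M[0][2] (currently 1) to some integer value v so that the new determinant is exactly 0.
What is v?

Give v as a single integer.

det is linear in entry M[0][2]: det = old_det + (v - 1) * C_02
Cofactor C_02 = -10
Want det = 0: -10 + (v - 1) * -10 = 0
  (v - 1) = 10 / -10 = -1
  v = 1 + (-1) = 0

Answer: 0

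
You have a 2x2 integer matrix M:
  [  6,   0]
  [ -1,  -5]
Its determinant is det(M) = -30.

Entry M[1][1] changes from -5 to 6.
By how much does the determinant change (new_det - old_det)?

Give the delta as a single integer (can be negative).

Answer: 66

Derivation:
Cofactor C_11 = 6
Entry delta = 6 - -5 = 11
Det delta = entry_delta * cofactor = 11 * 6 = 66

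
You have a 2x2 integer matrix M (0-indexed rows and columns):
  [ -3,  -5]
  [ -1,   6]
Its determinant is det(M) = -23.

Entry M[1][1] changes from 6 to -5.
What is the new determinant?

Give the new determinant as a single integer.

det is linear in row 1: changing M[1][1] by delta changes det by delta * cofactor(1,1).
Cofactor C_11 = (-1)^(1+1) * minor(1,1) = -3
Entry delta = -5 - 6 = -11
Det delta = -11 * -3 = 33
New det = -23 + 33 = 10

Answer: 10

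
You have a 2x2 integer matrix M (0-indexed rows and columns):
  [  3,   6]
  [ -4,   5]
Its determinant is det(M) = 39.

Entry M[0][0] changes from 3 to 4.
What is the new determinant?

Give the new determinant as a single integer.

Answer: 44

Derivation:
det is linear in row 0: changing M[0][0] by delta changes det by delta * cofactor(0,0).
Cofactor C_00 = (-1)^(0+0) * minor(0,0) = 5
Entry delta = 4 - 3 = 1
Det delta = 1 * 5 = 5
New det = 39 + 5 = 44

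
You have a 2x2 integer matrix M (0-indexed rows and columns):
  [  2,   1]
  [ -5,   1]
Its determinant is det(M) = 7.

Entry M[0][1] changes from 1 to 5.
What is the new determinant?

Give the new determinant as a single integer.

det is linear in row 0: changing M[0][1] by delta changes det by delta * cofactor(0,1).
Cofactor C_01 = (-1)^(0+1) * minor(0,1) = 5
Entry delta = 5 - 1 = 4
Det delta = 4 * 5 = 20
New det = 7 + 20 = 27

Answer: 27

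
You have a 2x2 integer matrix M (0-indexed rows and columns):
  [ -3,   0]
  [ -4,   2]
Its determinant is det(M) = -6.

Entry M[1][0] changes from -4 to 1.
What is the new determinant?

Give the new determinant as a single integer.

Answer: -6

Derivation:
det is linear in row 1: changing M[1][0] by delta changes det by delta * cofactor(1,0).
Cofactor C_10 = (-1)^(1+0) * minor(1,0) = 0
Entry delta = 1 - -4 = 5
Det delta = 5 * 0 = 0
New det = -6 + 0 = -6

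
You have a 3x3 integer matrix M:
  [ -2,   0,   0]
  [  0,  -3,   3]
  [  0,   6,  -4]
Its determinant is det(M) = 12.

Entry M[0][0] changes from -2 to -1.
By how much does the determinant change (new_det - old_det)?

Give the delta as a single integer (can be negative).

Answer: -6

Derivation:
Cofactor C_00 = -6
Entry delta = -1 - -2 = 1
Det delta = entry_delta * cofactor = 1 * -6 = -6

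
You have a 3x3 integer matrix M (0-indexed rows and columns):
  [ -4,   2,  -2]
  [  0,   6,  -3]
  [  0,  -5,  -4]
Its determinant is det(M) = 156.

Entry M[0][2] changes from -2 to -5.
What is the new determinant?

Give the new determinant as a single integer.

det is linear in row 0: changing M[0][2] by delta changes det by delta * cofactor(0,2).
Cofactor C_02 = (-1)^(0+2) * minor(0,2) = 0
Entry delta = -5 - -2 = -3
Det delta = -3 * 0 = 0
New det = 156 + 0 = 156

Answer: 156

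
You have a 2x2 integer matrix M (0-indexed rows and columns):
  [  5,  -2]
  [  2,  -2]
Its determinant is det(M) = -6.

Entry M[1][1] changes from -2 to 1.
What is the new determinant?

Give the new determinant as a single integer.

Answer: 9

Derivation:
det is linear in row 1: changing M[1][1] by delta changes det by delta * cofactor(1,1).
Cofactor C_11 = (-1)^(1+1) * minor(1,1) = 5
Entry delta = 1 - -2 = 3
Det delta = 3 * 5 = 15
New det = -6 + 15 = 9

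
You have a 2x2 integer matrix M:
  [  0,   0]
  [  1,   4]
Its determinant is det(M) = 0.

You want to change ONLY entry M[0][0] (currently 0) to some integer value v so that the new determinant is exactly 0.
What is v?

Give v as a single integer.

Answer: 0

Derivation:
det is linear in entry M[0][0]: det = old_det + (v - 0) * C_00
Cofactor C_00 = 4
Want det = 0: 0 + (v - 0) * 4 = 0
  (v - 0) = 0 / 4 = 0
  v = 0 + (0) = 0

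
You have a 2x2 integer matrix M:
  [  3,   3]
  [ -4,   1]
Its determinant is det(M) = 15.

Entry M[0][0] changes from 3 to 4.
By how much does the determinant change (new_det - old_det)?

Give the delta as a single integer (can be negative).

Cofactor C_00 = 1
Entry delta = 4 - 3 = 1
Det delta = entry_delta * cofactor = 1 * 1 = 1

Answer: 1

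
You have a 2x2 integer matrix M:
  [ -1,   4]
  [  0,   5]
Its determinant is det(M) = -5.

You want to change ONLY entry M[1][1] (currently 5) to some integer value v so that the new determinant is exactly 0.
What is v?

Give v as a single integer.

det is linear in entry M[1][1]: det = old_det + (v - 5) * C_11
Cofactor C_11 = -1
Want det = 0: -5 + (v - 5) * -1 = 0
  (v - 5) = 5 / -1 = -5
  v = 5 + (-5) = 0

Answer: 0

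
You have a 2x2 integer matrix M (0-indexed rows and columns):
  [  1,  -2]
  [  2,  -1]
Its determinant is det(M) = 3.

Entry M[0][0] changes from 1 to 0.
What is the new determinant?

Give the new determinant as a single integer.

det is linear in row 0: changing M[0][0] by delta changes det by delta * cofactor(0,0).
Cofactor C_00 = (-1)^(0+0) * minor(0,0) = -1
Entry delta = 0 - 1 = -1
Det delta = -1 * -1 = 1
New det = 3 + 1 = 4

Answer: 4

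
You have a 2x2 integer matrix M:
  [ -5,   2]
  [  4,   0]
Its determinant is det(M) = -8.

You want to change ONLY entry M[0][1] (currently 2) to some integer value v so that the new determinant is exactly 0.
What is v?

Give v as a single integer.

det is linear in entry M[0][1]: det = old_det + (v - 2) * C_01
Cofactor C_01 = -4
Want det = 0: -8 + (v - 2) * -4 = 0
  (v - 2) = 8 / -4 = -2
  v = 2 + (-2) = 0

Answer: 0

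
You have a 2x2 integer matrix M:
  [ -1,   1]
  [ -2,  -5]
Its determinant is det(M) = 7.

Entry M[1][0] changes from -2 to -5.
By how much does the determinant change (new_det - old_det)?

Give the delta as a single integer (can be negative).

Cofactor C_10 = -1
Entry delta = -5 - -2 = -3
Det delta = entry_delta * cofactor = -3 * -1 = 3

Answer: 3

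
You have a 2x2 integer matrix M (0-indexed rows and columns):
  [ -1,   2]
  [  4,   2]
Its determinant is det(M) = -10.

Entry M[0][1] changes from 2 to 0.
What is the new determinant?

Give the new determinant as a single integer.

det is linear in row 0: changing M[0][1] by delta changes det by delta * cofactor(0,1).
Cofactor C_01 = (-1)^(0+1) * minor(0,1) = -4
Entry delta = 0 - 2 = -2
Det delta = -2 * -4 = 8
New det = -10 + 8 = -2

Answer: -2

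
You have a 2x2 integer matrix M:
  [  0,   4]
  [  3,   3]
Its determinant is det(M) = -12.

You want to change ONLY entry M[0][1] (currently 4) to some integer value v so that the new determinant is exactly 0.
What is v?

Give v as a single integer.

det is linear in entry M[0][1]: det = old_det + (v - 4) * C_01
Cofactor C_01 = -3
Want det = 0: -12 + (v - 4) * -3 = 0
  (v - 4) = 12 / -3 = -4
  v = 4 + (-4) = 0

Answer: 0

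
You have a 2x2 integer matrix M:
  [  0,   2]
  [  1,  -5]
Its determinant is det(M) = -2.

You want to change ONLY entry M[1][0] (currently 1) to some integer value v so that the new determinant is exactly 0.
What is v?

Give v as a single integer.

det is linear in entry M[1][0]: det = old_det + (v - 1) * C_10
Cofactor C_10 = -2
Want det = 0: -2 + (v - 1) * -2 = 0
  (v - 1) = 2 / -2 = -1
  v = 1 + (-1) = 0

Answer: 0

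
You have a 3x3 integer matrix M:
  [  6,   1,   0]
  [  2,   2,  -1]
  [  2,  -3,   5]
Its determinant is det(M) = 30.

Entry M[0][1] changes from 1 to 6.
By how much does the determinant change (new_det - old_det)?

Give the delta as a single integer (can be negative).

Cofactor C_01 = -12
Entry delta = 6 - 1 = 5
Det delta = entry_delta * cofactor = 5 * -12 = -60

Answer: -60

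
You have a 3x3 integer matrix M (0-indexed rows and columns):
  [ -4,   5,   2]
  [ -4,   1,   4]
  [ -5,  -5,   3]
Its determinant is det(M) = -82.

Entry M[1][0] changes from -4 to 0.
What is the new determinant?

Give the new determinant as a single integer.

det is linear in row 1: changing M[1][0] by delta changes det by delta * cofactor(1,0).
Cofactor C_10 = (-1)^(1+0) * minor(1,0) = -25
Entry delta = 0 - -4 = 4
Det delta = 4 * -25 = -100
New det = -82 + -100 = -182

Answer: -182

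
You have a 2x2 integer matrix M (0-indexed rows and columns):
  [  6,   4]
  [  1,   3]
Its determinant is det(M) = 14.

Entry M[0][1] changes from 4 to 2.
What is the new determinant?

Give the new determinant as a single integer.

det is linear in row 0: changing M[0][1] by delta changes det by delta * cofactor(0,1).
Cofactor C_01 = (-1)^(0+1) * minor(0,1) = -1
Entry delta = 2 - 4 = -2
Det delta = -2 * -1 = 2
New det = 14 + 2 = 16

Answer: 16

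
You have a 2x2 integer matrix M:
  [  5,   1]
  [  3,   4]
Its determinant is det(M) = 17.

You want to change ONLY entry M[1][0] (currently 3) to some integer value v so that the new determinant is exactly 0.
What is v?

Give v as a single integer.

Answer: 20

Derivation:
det is linear in entry M[1][0]: det = old_det + (v - 3) * C_10
Cofactor C_10 = -1
Want det = 0: 17 + (v - 3) * -1 = 0
  (v - 3) = -17 / -1 = 17
  v = 3 + (17) = 20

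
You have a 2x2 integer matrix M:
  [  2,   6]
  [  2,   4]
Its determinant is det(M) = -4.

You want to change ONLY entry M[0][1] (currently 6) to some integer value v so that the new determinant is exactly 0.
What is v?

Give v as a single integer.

det is linear in entry M[0][1]: det = old_det + (v - 6) * C_01
Cofactor C_01 = -2
Want det = 0: -4 + (v - 6) * -2 = 0
  (v - 6) = 4 / -2 = -2
  v = 6 + (-2) = 4

Answer: 4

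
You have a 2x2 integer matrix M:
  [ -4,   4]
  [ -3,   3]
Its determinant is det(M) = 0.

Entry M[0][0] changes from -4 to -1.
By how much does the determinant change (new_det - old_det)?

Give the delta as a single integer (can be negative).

Answer: 9

Derivation:
Cofactor C_00 = 3
Entry delta = -1 - -4 = 3
Det delta = entry_delta * cofactor = 3 * 3 = 9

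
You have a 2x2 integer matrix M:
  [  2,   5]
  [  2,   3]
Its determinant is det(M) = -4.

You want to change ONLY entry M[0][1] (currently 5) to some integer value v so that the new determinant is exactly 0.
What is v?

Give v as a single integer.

Answer: 3

Derivation:
det is linear in entry M[0][1]: det = old_det + (v - 5) * C_01
Cofactor C_01 = -2
Want det = 0: -4 + (v - 5) * -2 = 0
  (v - 5) = 4 / -2 = -2
  v = 5 + (-2) = 3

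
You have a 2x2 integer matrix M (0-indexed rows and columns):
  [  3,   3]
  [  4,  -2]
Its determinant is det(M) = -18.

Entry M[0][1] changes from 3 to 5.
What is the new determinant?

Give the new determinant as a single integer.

Answer: -26

Derivation:
det is linear in row 0: changing M[0][1] by delta changes det by delta * cofactor(0,1).
Cofactor C_01 = (-1)^(0+1) * minor(0,1) = -4
Entry delta = 5 - 3 = 2
Det delta = 2 * -4 = -8
New det = -18 + -8 = -26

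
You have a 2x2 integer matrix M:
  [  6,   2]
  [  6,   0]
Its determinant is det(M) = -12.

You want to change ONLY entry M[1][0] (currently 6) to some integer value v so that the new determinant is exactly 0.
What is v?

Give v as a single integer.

det is linear in entry M[1][0]: det = old_det + (v - 6) * C_10
Cofactor C_10 = -2
Want det = 0: -12 + (v - 6) * -2 = 0
  (v - 6) = 12 / -2 = -6
  v = 6 + (-6) = 0

Answer: 0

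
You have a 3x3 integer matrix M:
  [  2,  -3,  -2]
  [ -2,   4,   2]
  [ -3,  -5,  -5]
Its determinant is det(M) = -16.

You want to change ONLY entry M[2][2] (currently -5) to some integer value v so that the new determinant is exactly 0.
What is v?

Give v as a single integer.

det is linear in entry M[2][2]: det = old_det + (v - -5) * C_22
Cofactor C_22 = 2
Want det = 0: -16 + (v - -5) * 2 = 0
  (v - -5) = 16 / 2 = 8
  v = -5 + (8) = 3

Answer: 3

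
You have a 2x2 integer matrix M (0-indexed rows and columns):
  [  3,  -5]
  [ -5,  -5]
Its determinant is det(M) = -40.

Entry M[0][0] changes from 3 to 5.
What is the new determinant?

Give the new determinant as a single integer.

Answer: -50

Derivation:
det is linear in row 0: changing M[0][0] by delta changes det by delta * cofactor(0,0).
Cofactor C_00 = (-1)^(0+0) * minor(0,0) = -5
Entry delta = 5 - 3 = 2
Det delta = 2 * -5 = -10
New det = -40 + -10 = -50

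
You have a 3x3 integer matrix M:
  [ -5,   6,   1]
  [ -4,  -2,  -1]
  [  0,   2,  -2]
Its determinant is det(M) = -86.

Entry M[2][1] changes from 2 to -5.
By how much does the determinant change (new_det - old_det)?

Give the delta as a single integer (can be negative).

Cofactor C_21 = -9
Entry delta = -5 - 2 = -7
Det delta = entry_delta * cofactor = -7 * -9 = 63

Answer: 63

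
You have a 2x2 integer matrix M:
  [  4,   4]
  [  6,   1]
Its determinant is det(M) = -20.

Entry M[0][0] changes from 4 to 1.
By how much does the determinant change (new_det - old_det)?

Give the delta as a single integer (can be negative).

Answer: -3

Derivation:
Cofactor C_00 = 1
Entry delta = 1 - 4 = -3
Det delta = entry_delta * cofactor = -3 * 1 = -3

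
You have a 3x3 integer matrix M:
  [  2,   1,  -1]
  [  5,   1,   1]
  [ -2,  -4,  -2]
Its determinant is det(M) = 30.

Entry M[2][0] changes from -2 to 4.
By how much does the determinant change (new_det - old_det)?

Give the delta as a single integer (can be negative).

Answer: 12

Derivation:
Cofactor C_20 = 2
Entry delta = 4 - -2 = 6
Det delta = entry_delta * cofactor = 6 * 2 = 12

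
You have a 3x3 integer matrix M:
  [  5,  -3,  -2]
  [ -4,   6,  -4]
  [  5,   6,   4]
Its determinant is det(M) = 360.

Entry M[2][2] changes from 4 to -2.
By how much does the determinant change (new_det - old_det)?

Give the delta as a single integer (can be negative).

Cofactor C_22 = 18
Entry delta = -2 - 4 = -6
Det delta = entry_delta * cofactor = -6 * 18 = -108

Answer: -108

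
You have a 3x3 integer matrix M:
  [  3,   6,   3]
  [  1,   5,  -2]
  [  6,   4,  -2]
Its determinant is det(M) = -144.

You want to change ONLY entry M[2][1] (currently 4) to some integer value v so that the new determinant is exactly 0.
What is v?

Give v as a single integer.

det is linear in entry M[2][1]: det = old_det + (v - 4) * C_21
Cofactor C_21 = 9
Want det = 0: -144 + (v - 4) * 9 = 0
  (v - 4) = 144 / 9 = 16
  v = 4 + (16) = 20

Answer: 20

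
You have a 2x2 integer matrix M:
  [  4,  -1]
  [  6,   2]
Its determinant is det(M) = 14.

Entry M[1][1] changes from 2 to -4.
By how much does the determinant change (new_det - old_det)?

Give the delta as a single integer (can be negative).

Answer: -24

Derivation:
Cofactor C_11 = 4
Entry delta = -4 - 2 = -6
Det delta = entry_delta * cofactor = -6 * 4 = -24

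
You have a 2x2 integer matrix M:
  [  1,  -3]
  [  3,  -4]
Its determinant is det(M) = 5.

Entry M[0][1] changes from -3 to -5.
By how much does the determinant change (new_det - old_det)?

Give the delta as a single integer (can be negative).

Cofactor C_01 = -3
Entry delta = -5 - -3 = -2
Det delta = entry_delta * cofactor = -2 * -3 = 6

Answer: 6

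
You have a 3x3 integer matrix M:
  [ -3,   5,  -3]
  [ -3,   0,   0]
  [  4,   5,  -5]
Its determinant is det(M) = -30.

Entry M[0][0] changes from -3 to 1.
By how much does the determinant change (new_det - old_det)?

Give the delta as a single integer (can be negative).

Answer: 0

Derivation:
Cofactor C_00 = 0
Entry delta = 1 - -3 = 4
Det delta = entry_delta * cofactor = 4 * 0 = 0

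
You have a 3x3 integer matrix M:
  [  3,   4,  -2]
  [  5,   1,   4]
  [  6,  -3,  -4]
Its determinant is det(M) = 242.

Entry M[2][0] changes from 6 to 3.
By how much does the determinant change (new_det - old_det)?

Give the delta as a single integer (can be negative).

Cofactor C_20 = 18
Entry delta = 3 - 6 = -3
Det delta = entry_delta * cofactor = -3 * 18 = -54

Answer: -54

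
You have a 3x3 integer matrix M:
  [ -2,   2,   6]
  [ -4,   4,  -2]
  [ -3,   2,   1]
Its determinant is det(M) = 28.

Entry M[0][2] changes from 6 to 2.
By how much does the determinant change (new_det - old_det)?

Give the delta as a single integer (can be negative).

Cofactor C_02 = 4
Entry delta = 2 - 6 = -4
Det delta = entry_delta * cofactor = -4 * 4 = -16

Answer: -16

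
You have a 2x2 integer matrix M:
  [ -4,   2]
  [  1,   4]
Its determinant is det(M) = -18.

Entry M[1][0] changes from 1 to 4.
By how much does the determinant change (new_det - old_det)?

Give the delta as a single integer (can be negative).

Answer: -6

Derivation:
Cofactor C_10 = -2
Entry delta = 4 - 1 = 3
Det delta = entry_delta * cofactor = 3 * -2 = -6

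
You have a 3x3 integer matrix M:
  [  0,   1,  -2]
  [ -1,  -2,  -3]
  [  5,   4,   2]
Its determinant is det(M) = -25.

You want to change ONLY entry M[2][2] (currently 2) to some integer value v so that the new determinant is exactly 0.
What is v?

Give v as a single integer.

Answer: 27

Derivation:
det is linear in entry M[2][2]: det = old_det + (v - 2) * C_22
Cofactor C_22 = 1
Want det = 0: -25 + (v - 2) * 1 = 0
  (v - 2) = 25 / 1 = 25
  v = 2 + (25) = 27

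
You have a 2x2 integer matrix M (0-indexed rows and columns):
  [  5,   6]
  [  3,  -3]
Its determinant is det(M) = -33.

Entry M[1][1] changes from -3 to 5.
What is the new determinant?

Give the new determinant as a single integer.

det is linear in row 1: changing M[1][1] by delta changes det by delta * cofactor(1,1).
Cofactor C_11 = (-1)^(1+1) * minor(1,1) = 5
Entry delta = 5 - -3 = 8
Det delta = 8 * 5 = 40
New det = -33 + 40 = 7

Answer: 7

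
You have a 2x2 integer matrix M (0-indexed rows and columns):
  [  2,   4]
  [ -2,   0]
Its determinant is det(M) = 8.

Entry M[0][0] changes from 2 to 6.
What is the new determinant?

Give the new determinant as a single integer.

det is linear in row 0: changing M[0][0] by delta changes det by delta * cofactor(0,0).
Cofactor C_00 = (-1)^(0+0) * minor(0,0) = 0
Entry delta = 6 - 2 = 4
Det delta = 4 * 0 = 0
New det = 8 + 0 = 8

Answer: 8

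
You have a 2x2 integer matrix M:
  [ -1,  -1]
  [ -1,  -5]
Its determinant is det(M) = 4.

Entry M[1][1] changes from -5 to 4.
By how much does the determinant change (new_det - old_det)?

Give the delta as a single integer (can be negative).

Answer: -9

Derivation:
Cofactor C_11 = -1
Entry delta = 4 - -5 = 9
Det delta = entry_delta * cofactor = 9 * -1 = -9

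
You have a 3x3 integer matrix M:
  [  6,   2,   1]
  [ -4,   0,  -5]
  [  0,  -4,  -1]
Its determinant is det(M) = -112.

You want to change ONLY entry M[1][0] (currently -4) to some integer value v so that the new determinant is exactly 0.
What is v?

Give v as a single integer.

Answer: -60

Derivation:
det is linear in entry M[1][0]: det = old_det + (v - -4) * C_10
Cofactor C_10 = -2
Want det = 0: -112 + (v - -4) * -2 = 0
  (v - -4) = 112 / -2 = -56
  v = -4 + (-56) = -60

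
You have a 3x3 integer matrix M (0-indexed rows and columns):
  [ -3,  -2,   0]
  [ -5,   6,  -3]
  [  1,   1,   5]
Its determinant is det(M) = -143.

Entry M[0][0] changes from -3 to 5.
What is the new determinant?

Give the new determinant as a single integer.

det is linear in row 0: changing M[0][0] by delta changes det by delta * cofactor(0,0).
Cofactor C_00 = (-1)^(0+0) * minor(0,0) = 33
Entry delta = 5 - -3 = 8
Det delta = 8 * 33 = 264
New det = -143 + 264 = 121

Answer: 121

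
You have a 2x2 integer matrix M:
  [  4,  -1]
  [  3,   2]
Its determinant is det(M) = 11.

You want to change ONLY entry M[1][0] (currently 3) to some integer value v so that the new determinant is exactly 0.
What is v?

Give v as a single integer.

det is linear in entry M[1][0]: det = old_det + (v - 3) * C_10
Cofactor C_10 = 1
Want det = 0: 11 + (v - 3) * 1 = 0
  (v - 3) = -11 / 1 = -11
  v = 3 + (-11) = -8

Answer: -8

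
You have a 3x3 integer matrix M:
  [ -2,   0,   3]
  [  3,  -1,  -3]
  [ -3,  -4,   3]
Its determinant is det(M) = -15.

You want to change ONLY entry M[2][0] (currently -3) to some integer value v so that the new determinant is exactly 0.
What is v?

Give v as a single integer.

Answer: 2

Derivation:
det is linear in entry M[2][0]: det = old_det + (v - -3) * C_20
Cofactor C_20 = 3
Want det = 0: -15 + (v - -3) * 3 = 0
  (v - -3) = 15 / 3 = 5
  v = -3 + (5) = 2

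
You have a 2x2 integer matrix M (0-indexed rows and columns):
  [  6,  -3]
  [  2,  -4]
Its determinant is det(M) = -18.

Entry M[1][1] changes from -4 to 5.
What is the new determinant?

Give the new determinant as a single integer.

det is linear in row 1: changing M[1][1] by delta changes det by delta * cofactor(1,1).
Cofactor C_11 = (-1)^(1+1) * minor(1,1) = 6
Entry delta = 5 - -4 = 9
Det delta = 9 * 6 = 54
New det = -18 + 54 = 36

Answer: 36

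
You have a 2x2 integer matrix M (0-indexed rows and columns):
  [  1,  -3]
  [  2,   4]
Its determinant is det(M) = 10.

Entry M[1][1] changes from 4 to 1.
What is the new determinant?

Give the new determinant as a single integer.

det is linear in row 1: changing M[1][1] by delta changes det by delta * cofactor(1,1).
Cofactor C_11 = (-1)^(1+1) * minor(1,1) = 1
Entry delta = 1 - 4 = -3
Det delta = -3 * 1 = -3
New det = 10 + -3 = 7

Answer: 7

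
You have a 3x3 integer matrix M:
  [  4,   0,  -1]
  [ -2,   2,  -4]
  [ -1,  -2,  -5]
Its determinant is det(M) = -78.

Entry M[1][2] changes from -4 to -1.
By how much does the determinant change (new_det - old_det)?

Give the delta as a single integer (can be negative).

Answer: 24

Derivation:
Cofactor C_12 = 8
Entry delta = -1 - -4 = 3
Det delta = entry_delta * cofactor = 3 * 8 = 24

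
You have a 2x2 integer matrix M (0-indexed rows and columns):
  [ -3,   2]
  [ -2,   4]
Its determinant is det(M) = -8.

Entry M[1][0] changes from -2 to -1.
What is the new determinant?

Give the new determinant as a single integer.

det is linear in row 1: changing M[1][0] by delta changes det by delta * cofactor(1,0).
Cofactor C_10 = (-1)^(1+0) * minor(1,0) = -2
Entry delta = -1 - -2 = 1
Det delta = 1 * -2 = -2
New det = -8 + -2 = -10

Answer: -10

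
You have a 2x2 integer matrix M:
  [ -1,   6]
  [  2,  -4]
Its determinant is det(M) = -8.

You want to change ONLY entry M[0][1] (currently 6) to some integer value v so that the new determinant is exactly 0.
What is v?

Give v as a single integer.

det is linear in entry M[0][1]: det = old_det + (v - 6) * C_01
Cofactor C_01 = -2
Want det = 0: -8 + (v - 6) * -2 = 0
  (v - 6) = 8 / -2 = -4
  v = 6 + (-4) = 2

Answer: 2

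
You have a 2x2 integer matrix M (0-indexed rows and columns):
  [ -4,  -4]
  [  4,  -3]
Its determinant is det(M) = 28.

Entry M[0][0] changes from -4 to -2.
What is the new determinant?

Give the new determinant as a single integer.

det is linear in row 0: changing M[0][0] by delta changes det by delta * cofactor(0,0).
Cofactor C_00 = (-1)^(0+0) * minor(0,0) = -3
Entry delta = -2 - -4 = 2
Det delta = 2 * -3 = -6
New det = 28 + -6 = 22

Answer: 22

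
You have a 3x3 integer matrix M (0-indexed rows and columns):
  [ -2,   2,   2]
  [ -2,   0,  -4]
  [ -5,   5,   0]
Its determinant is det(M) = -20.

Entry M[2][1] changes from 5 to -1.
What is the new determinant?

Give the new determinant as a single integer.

Answer: 52

Derivation:
det is linear in row 2: changing M[2][1] by delta changes det by delta * cofactor(2,1).
Cofactor C_21 = (-1)^(2+1) * minor(2,1) = -12
Entry delta = -1 - 5 = -6
Det delta = -6 * -12 = 72
New det = -20 + 72 = 52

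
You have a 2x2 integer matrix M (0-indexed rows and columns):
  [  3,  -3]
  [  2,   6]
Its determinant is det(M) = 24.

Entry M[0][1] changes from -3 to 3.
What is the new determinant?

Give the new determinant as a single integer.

det is linear in row 0: changing M[0][1] by delta changes det by delta * cofactor(0,1).
Cofactor C_01 = (-1)^(0+1) * minor(0,1) = -2
Entry delta = 3 - -3 = 6
Det delta = 6 * -2 = -12
New det = 24 + -12 = 12

Answer: 12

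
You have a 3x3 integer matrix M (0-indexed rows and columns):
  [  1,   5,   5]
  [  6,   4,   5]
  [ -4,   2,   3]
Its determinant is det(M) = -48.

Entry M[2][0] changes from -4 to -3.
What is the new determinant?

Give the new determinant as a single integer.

Answer: -43

Derivation:
det is linear in row 2: changing M[2][0] by delta changes det by delta * cofactor(2,0).
Cofactor C_20 = (-1)^(2+0) * minor(2,0) = 5
Entry delta = -3 - -4 = 1
Det delta = 1 * 5 = 5
New det = -48 + 5 = -43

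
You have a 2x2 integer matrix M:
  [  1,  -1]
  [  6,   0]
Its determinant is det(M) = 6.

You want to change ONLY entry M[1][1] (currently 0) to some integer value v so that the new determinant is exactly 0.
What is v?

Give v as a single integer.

Answer: -6

Derivation:
det is linear in entry M[1][1]: det = old_det + (v - 0) * C_11
Cofactor C_11 = 1
Want det = 0: 6 + (v - 0) * 1 = 0
  (v - 0) = -6 / 1 = -6
  v = 0 + (-6) = -6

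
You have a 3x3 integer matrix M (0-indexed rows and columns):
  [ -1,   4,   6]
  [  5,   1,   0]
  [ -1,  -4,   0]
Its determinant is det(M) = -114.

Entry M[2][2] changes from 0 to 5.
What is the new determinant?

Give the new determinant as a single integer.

det is linear in row 2: changing M[2][2] by delta changes det by delta * cofactor(2,2).
Cofactor C_22 = (-1)^(2+2) * minor(2,2) = -21
Entry delta = 5 - 0 = 5
Det delta = 5 * -21 = -105
New det = -114 + -105 = -219

Answer: -219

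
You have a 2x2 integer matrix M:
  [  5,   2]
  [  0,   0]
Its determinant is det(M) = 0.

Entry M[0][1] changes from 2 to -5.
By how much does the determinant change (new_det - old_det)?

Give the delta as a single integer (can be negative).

Cofactor C_01 = 0
Entry delta = -5 - 2 = -7
Det delta = entry_delta * cofactor = -7 * 0 = 0

Answer: 0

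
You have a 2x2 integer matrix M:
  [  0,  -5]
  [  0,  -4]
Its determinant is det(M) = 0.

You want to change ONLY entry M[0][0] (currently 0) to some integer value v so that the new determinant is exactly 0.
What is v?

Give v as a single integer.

Answer: 0

Derivation:
det is linear in entry M[0][0]: det = old_det + (v - 0) * C_00
Cofactor C_00 = -4
Want det = 0: 0 + (v - 0) * -4 = 0
  (v - 0) = 0 / -4 = 0
  v = 0 + (0) = 0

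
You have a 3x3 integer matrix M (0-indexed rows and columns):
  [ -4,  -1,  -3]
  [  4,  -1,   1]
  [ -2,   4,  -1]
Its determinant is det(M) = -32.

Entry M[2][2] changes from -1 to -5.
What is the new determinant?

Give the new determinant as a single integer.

det is linear in row 2: changing M[2][2] by delta changes det by delta * cofactor(2,2).
Cofactor C_22 = (-1)^(2+2) * minor(2,2) = 8
Entry delta = -5 - -1 = -4
Det delta = -4 * 8 = -32
New det = -32 + -32 = -64

Answer: -64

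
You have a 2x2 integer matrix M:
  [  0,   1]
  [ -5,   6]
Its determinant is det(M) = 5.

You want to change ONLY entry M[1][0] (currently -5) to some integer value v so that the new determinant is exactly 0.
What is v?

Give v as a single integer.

Answer: 0

Derivation:
det is linear in entry M[1][0]: det = old_det + (v - -5) * C_10
Cofactor C_10 = -1
Want det = 0: 5 + (v - -5) * -1 = 0
  (v - -5) = -5 / -1 = 5
  v = -5 + (5) = 0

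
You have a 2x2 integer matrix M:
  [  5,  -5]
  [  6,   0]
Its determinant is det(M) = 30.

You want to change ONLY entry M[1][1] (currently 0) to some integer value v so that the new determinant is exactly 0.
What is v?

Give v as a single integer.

det is linear in entry M[1][1]: det = old_det + (v - 0) * C_11
Cofactor C_11 = 5
Want det = 0: 30 + (v - 0) * 5 = 0
  (v - 0) = -30 / 5 = -6
  v = 0 + (-6) = -6

Answer: -6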